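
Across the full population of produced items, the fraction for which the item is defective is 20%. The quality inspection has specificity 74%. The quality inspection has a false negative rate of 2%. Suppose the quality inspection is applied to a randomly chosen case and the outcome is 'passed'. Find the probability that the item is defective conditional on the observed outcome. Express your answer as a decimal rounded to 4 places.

Let H be the event that the item is defective. P(H) = 0.2, so P(¬H) = 0.8. With E the 'passed' result, P(E|H) = 0.02 and P(E|¬H) = 0.74.
P(E) = 0.02·0.2 + 0.74·0.8 = 0.0040000 + 0.59200 = 0.59600.
By Bayes' theorem, P(H|E) = 0.0040000 / 0.59600 = 0.0067.

P(H | E) ≈ 0.0067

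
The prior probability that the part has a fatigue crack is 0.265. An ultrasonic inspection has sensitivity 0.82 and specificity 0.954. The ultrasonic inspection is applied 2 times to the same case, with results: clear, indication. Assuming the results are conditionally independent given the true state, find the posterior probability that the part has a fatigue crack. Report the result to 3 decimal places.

Posterior P(H) ≈ 0.548

With H the event that the part has a fatigue crack, the joint likelihood of the observed sequence is P(data|H) = 0.18·0.82 = 0.14760 and P(data|¬H) = 0.954·0.046 = 0.043884.
Bayes: P(H|data) = 0.265·0.14760 / (0.265·0.14760 + 0.735·0.043884) = 0.039114/0.071369 = 0.5481.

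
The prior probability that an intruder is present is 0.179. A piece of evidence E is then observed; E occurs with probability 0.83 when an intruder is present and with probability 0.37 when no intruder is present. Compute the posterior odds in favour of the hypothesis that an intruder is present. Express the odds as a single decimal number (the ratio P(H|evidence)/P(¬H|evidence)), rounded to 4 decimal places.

Prior odds = 0.179/(1−0.179) = 0.21803. In log-odds, ln(0.21803) = -1.5231.
Add log likelihood ratio: ln(2.2432) = 0.80792.
Posterior log-odds = -0.71521, so posterior odds = exp(-0.71521) = 0.48909.

Posterior odds ≈ 0.4891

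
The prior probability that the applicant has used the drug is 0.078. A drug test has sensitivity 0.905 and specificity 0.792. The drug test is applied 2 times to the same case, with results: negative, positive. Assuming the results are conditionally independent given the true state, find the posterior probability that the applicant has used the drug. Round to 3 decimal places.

Posterior P(H) ≈ 0.042

With H the event that the applicant has used the drug, the joint likelihood of the observed sequence is P(data|H) = 0.095·0.905 = 0.085975 and P(data|¬H) = 0.792·0.208 = 0.16474.
Bayes: P(H|data) = 0.078·0.085975 / (0.078·0.085975 + 0.922·0.16474) = 0.0067061/0.15859 = 0.0423.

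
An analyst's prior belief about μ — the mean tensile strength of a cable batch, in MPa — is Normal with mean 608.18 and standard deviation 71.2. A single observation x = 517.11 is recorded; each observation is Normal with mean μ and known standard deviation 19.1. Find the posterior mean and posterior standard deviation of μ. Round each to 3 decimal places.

With known σ, the Normal prior is conjugate. Weight on the data is w = (n/σ²)/(n/σ² + 1/τ₀²) = 0.00274115/(0.00274115+0.00019726) = 0.93287.
Posterior mean = w·x̄ + (1−w)·μ₀ = 0.93287·517.11 + 0.067132·608.18 = 523.224. Posterior variance = 1/(0.00274115+0.00019726) = 340.320, so SD = 18.448.

Posterior mean ≈ 523.224; posterior SD ≈ 18.448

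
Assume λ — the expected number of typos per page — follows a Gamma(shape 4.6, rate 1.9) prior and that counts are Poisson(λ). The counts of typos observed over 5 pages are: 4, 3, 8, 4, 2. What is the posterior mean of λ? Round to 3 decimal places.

Posterior mean ≈ 3.710

The Poisson likelihood adds the total count to the shape and the number of exposure periods to the rate. Here ∑xᵢ = 21 and n = 5, so shape 4.6→25.6 and rate 1.9→6.9.
E[λ | data] = 25.6/6.9 = 3.710.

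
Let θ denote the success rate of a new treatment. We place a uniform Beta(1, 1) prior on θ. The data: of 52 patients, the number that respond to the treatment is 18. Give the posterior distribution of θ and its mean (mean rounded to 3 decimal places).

Posterior: Beta(19, 35); mean ≈ 0.352

The binomial likelihood is conjugate to the Beta prior: with 18 successes and 34 failures, the posterior is Beta(1+18, 1+34) = Beta(19, 35).
Posterior mean = α/(α+β) = 19/54 = 0.352.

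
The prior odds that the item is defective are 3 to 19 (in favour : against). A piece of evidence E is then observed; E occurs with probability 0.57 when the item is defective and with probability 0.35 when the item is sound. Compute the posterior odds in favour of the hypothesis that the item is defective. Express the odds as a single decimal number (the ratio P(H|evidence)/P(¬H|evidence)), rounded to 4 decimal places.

Posterior odds ≈ 0.2571

Prior odds = 3/19 = 0.15789.
Likelihood ratio for E = 0.57/0.35 = 1.6286.
Posterior odds = prior odds × LR = 0.25714.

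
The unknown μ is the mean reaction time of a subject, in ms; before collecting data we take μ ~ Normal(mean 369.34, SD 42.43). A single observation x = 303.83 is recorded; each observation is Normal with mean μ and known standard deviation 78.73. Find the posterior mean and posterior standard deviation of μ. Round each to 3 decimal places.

Posterior mean ≈ 354.595; posterior SD ≈ 37.351

Prior precision 1/τ₀² = 1/42.43² = 0.00055546; data precision n/σ² = 1/78.73² = 0.00016133.
Posterior precision = 0.00055546 + 0.00016133 = 0.00071679, giving posterior SD = 1/√0.00071679 = 37.351.
Posterior mean = (0.00055546·369.34 + 0.00016133·303.83) / 0.00071679 = 354.595.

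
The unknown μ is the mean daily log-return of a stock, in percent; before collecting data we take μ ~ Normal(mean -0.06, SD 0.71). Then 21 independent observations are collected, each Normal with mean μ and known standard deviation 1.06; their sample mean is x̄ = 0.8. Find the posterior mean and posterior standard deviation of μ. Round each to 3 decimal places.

With known σ, the Normal prior is conjugate. Weight on the data is w = (n/σ²)/(n/σ² + 1/τ₀²) = 18.6899/(18.6899+1.98373) = 0.90405.
Posterior mean = w·x̄ + (1−w)·μ₀ = 0.90405·0.8 + 0.095955·-0.06 = 0.717. Posterior variance = 1/(18.6899+1.98373) = 0.0483707, so SD = 0.220.

Posterior mean ≈ 0.717; posterior SD ≈ 0.220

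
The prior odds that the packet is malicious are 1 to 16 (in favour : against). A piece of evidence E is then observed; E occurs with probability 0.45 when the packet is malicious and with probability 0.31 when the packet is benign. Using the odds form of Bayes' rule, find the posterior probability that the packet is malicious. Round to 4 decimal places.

Posterior probability ≈ 0.0832

Prior odds = 1/16 = 0.062500. In log-odds, ln(0.062500) = -2.7726.
Add log likelihood ratio: ln(1.4516) = 0.37268.
Posterior log-odds = -2.3999, so posterior odds = exp(-2.3999) = 0.090726. Converting, P(H|E) = 0.090726/1.0907 = 0.0832.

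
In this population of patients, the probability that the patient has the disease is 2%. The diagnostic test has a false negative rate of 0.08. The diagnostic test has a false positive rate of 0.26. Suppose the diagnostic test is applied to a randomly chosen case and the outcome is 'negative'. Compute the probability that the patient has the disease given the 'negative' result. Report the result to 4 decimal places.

Write H for 'the patient has the disease'. Prior odds H:¬H = 0.02/0.98 = 0.020408. For the 'negative' outcome, the likelihood ratio is 0.08/0.74 = 0.10811.
Posterior odds = 0.020408 × 0.10811 = 0.0022063, so P(H|E) = 0.0022063/(1+0.0022063) = 0.0022.

P(H | E) ≈ 0.0022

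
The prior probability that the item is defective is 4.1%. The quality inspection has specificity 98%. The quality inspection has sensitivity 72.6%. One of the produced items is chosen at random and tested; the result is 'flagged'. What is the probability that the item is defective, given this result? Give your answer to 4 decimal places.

Let H be the event that the item is defective. P(H) = 0.041, so P(¬H) = 0.959. With E the 'flagged' result, P(E|H) = 0.726 and P(E|¬H) = 0.02.
P(E) = 0.726·0.041 + 0.02·0.959 = 0.029766 + 0.019180 = 0.048946.
By Bayes' theorem, P(H|E) = 0.029766 / 0.048946 = 0.6081.

P(H | E) ≈ 0.6081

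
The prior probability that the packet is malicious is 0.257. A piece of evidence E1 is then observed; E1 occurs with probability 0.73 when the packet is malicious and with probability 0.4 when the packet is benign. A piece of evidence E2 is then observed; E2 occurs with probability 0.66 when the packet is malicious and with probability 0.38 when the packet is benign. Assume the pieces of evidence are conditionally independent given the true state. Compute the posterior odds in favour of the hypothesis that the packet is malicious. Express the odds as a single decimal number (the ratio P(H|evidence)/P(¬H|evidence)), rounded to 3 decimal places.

Posterior odds ≈ 1.096

Prior odds = 0.257/(1−0.257) = 0.34590.
Likelihood ratio for E1 = 0.73/0.4 = 1.8250.
Likelihood ratio for E2 = 0.66/0.38 = 1.7368.
Posterior odds = prior odds × LR₁ × LR₂ = 1.0964.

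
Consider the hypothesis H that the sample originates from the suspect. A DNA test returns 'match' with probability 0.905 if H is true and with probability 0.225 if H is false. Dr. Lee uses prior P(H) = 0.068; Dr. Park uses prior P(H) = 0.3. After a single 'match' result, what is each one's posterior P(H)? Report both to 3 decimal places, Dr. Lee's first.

The likelihood ratio for a 'match' result is 0.905/0.225 = 4.0222.
Dr. Lee: prior odds 0.068/0.932 = 0.072961; posterior odds 0.29347; posterior probability 0.227.
Dr. Park: prior odds 0.3/0.7 = 0.42857; posterior odds 1.7238; posterior probability 0.633.

Dr. Lee: 0.227; Dr. Park: 0.633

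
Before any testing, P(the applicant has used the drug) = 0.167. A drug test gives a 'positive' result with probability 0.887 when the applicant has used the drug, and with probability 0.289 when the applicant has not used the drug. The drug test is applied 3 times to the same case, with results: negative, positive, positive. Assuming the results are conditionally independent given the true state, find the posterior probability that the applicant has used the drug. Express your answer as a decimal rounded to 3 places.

Let H be the event that the applicant has used the drug; start with P(H) = 0.167. P('positive'|H) = 0.887, P('positive'|¬H) = 0.289.
Update on result 1 ('negative'): P(H) ← 0.113·0.1670 / (0.113·0.1670 + 0.711·0.8330) = 0.018871/0.61113 = 0.0309.
Update on result 2 ('positive'): P(H) ← 0.887·0.0309 / (0.887·0.0309 + 0.289·0.9691) = 0.027389/0.30747 = 0.0891.
Update on result 3 ('positive'): P(H) ← 0.887·0.0891 / (0.887·0.0891 + 0.289·0.9109) = 0.079015/0.34227 = 0.2309.

Posterior P(H) ≈ 0.231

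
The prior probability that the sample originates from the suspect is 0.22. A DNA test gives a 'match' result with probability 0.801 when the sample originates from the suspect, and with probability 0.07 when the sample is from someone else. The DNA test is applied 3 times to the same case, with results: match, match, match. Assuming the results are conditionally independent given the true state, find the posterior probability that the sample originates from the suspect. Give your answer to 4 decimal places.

Let H be the event that the sample originates from the suspect; start with P(H) = 0.22. P('match'|H) = 0.801, P('match'|¬H) = 0.07.
Update on result 1 ('match'): P(H) ← 0.801·0.2200 / (0.801·0.2200 + 0.07·0.7800) = 0.17622/0.23082 = 0.7635.
Update on result 2 ('match'): P(H) ← 0.801·0.7635 / (0.801·0.7635 + 0.07·0.2365) = 0.61153/0.62808 = 0.9736.
Update on result 3 ('match'): P(H) ← 0.801·0.9736 / (0.801·0.9736 + 0.07·0.0264) = 0.77988/0.78173 = 0.9976.

Posterior P(H) ≈ 0.9976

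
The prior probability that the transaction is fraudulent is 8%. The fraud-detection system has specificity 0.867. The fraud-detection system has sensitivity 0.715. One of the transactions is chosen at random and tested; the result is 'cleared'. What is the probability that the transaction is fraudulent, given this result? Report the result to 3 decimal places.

Let H be the event that the transaction is fraudulent. P(H) = 0.08, so P(¬H) = 0.92. With E the 'cleared' result, P(E|H) = 0.285 and P(E|¬H) = 0.867.
P(E) = 0.285·0.08 + 0.867·0.92 = 0.022800 + 0.79764 = 0.82044.
By Bayes' theorem, P(H|E) = 0.022800 / 0.82044 = 0.028.

P(H | E) ≈ 0.028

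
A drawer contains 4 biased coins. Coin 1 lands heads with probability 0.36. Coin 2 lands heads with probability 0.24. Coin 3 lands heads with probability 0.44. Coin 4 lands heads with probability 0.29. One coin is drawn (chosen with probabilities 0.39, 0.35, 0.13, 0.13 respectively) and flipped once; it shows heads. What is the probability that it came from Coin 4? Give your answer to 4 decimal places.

Tabulate prior·likelihood by source: [1] prior 0.39, lik 0.36, product 0.1404; [2] prior 0.35, lik 0.24, product 0.08400; [3] prior 0.13, lik 0.44, product 0.05720; [4] prior 0.13, lik 0.29, product 0.03770.
Normalizing constant = 0.31930; the posterior for Coin 4 is its product over the sum, 0.03770/0.31930 = 0.1181.

Posterior probability ≈ 0.1181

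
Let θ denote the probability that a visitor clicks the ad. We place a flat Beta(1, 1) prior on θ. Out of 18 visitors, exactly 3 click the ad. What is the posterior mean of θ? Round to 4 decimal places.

Posterior mean ≈ 0.2000

Observing 3 successes and 15 failures updates Beta(1, 1) by adding the success and failure counts to the two shape parameters: α = 1+3 = 4, β = 1+15 = 16.
Posterior mean = α/(α+β) = 4/20 = 0.2000.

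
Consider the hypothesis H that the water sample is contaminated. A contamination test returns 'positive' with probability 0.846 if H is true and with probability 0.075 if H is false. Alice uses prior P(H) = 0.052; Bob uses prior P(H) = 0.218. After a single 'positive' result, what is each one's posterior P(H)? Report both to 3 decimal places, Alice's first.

P('+'|H) = 0.846, P('+'|¬H) = 0.075.
Alice: numerator 0.846·0.052 = 0.043992; evidence = 0.043992+0.075·0.948 = 0.11509; posterior = 0.382.
Bob: numerator 0.846·0.218 = 0.18443; evidence = 0.18443+0.075·0.782 = 0.24308; posterior = 0.759.

Alice: 0.382; Bob: 0.759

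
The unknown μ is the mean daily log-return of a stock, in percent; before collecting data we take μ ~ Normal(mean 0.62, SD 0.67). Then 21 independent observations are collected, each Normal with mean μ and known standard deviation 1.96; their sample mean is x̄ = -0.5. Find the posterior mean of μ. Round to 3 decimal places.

With known σ, the Normal prior is conjugate. Weight on the data is w = (n/σ²)/(n/σ² + 1/τ₀²) = 5.46647/(5.46647+2.22767) = 0.71047.
Posterior mean = w·x̄ + (1−w)·μ₀ = 0.71047·-0.5 + 0.28953·0.62 = -0.176.

Posterior mean ≈ -0.176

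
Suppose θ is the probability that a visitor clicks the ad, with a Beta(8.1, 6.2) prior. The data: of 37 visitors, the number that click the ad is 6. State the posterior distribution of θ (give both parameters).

Posterior: Beta(14.1, 37.2)

Observing 6 successes and 31 failures updates Beta(8.1, 6.2) by adding the success and failure counts to the two shape parameters: α = 8.1+6 = 14.1, β = 6.2+31 = 37.2.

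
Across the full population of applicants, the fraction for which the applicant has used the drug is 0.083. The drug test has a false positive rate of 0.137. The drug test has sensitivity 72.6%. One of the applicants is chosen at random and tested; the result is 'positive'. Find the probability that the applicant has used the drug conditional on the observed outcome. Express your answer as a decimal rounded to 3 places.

Let H be the event that the applicant has used the drug. P(H) = 0.083, so P(¬H) = 0.917. With E the 'positive' result, P(E|H) = 0.726 and P(E|¬H) = 0.137.
P(E) = 0.726·0.083 + 0.137·0.917 = 0.060258 + 0.12563 = 0.18589.
By Bayes' theorem, P(H|E) = 0.060258 / 0.18589 = 0.324.

P(H | E) ≈ 0.324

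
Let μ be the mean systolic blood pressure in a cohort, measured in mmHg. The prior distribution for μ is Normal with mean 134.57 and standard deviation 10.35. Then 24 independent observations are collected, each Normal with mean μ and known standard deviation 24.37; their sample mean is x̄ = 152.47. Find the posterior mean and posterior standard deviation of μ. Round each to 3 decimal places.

With known σ, the Normal prior is conjugate. Weight on the data is w = (n/σ²)/(n/σ² + 1/τ₀²) = 0.0404111/(0.0404111+0.00933511) = 0.81235.
Posterior mean = w·x̄ + (1−w)·μ₀ = 0.81235·152.47 + 0.18765·134.57 = 149.111. Posterior variance = 1/(0.0404111+0.00933511) = 20.1021, so SD = 4.484.

Posterior mean ≈ 149.111; posterior SD ≈ 4.484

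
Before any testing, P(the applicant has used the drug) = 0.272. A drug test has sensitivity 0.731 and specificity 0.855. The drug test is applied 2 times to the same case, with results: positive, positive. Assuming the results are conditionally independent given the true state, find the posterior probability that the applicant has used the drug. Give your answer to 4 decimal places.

Posterior P(H) ≈ 0.9047

Let H be the event that the applicant has used the drug; start with P(H) = 0.272. P('positive'|H) = 0.731, P('positive'|¬H) = 0.145.
Update on result 1 ('positive'): P(H) ← 0.731·0.2720 / (0.731·0.2720 + 0.145·0.7280) = 0.19883/0.30439 = 0.6532.
Update on result 2 ('positive'): P(H) ← 0.731·0.6532 / (0.731·0.6532 + 0.145·0.3468) = 0.47750/0.52778 = 0.9047.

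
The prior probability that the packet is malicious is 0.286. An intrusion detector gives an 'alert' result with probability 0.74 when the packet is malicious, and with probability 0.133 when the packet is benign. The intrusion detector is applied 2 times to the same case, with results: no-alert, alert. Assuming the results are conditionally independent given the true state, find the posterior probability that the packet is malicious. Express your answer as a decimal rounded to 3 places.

Posterior P(H) ≈ 0.401

With H the event that the packet is malicious, the joint likelihood of the observed sequence is P(data|H) = 0.26·0.74 = 0.19240 and P(data|¬H) = 0.867·0.133 = 0.11531.
Bayes: P(H|data) = 0.286·0.19240 / (0.286·0.19240 + 0.714·0.11531) = 0.055026/0.13736 = 0.4006.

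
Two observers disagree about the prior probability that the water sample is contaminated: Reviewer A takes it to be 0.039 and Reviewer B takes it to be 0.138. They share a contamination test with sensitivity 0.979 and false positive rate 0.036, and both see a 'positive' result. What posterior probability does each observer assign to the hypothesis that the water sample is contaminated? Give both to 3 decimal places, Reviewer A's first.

Reviewer A: 0.525; Reviewer B: 0.813

P('+'|H) = 0.979, P('+'|¬H) = 0.036.
Reviewer A: numerator 0.979·0.039 = 0.038181; evidence = 0.038181+0.036·0.961 = 0.072777; posterior = 0.525.
Reviewer B: numerator 0.979·0.138 = 0.13510; evidence = 0.13510+0.036·0.862 = 0.16613; posterior = 0.813.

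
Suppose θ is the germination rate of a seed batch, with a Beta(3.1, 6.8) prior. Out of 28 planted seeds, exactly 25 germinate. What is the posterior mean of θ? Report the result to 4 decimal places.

Posterior mean ≈ 0.7414

Observing 25 successes and 3 failures updates Beta(3.1, 6.8) by adding the success and failure counts to the two shape parameters: α = 3.1+25 = 28.1, β = 6.8+3 = 9.8.
E[θ | data] = 28.1/(28.1+9.8) = 0.7414.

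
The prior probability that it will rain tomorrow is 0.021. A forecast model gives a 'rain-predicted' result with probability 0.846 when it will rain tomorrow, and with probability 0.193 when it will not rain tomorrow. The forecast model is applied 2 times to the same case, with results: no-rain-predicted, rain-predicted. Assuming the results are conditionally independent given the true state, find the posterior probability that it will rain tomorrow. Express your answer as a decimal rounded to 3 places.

Posterior P(H) ≈ 0.018

With H the event that it will rain tomorrow, the joint likelihood of the observed sequence is P(data|H) = 0.154·0.846 = 0.13028 and P(data|¬H) = 0.807·0.193 = 0.15575.
Bayes: P(H|data) = 0.021·0.13028 / (0.021·0.13028 + 0.979·0.15575) = 0.0027360/0.15522 = 0.0176.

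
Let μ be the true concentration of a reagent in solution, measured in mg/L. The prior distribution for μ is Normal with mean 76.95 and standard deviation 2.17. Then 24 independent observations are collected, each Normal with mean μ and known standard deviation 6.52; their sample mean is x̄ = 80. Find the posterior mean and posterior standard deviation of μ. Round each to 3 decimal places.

Prior precision 1/τ₀² = 1/2.17² = 0.212364; data precision n/σ² = 24/6.52² = 0.564568.
Posterior precision = 0.212364 + 0.564568 = 0.776932, giving posterior SD = 1/√0.776932 = 1.135.
Posterior mean = (0.212364·76.95 + 0.564568·80) / 0.776932 = 79.166.

Posterior mean ≈ 79.166; posterior SD ≈ 1.135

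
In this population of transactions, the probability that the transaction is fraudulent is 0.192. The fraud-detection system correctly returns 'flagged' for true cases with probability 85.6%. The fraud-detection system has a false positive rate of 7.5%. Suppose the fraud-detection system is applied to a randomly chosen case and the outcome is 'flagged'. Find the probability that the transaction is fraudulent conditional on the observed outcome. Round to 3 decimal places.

P(H | E) ≈ 0.731

Write H for 'the transaction is fraudulent'. Prior odds H:¬H = 0.192/0.808 = 0.23762. For the 'flagged' outcome, the likelihood ratio is 0.856/0.075 = 11.413.
Posterior odds = 0.23762 × 11.413 = 2.7121, so P(H|E) = 2.7121/(1+2.7121) = 0.731.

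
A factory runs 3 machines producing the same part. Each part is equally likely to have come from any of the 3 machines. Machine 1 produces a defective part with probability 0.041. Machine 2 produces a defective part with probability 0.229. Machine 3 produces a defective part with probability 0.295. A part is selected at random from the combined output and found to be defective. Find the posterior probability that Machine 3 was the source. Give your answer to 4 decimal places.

Tabulate prior·likelihood by source: [1] prior 0.333333, lik 0.041, product 0.01367; [2] prior 0.333333, lik 0.229, product 0.07633; [3] prior 0.333333, lik 0.295, product 0.09833.
Normalizing constant = 0.18833; the posterior for Machine 3 is its product over the sum, 0.09833/0.18833 = 0.5221.

Posterior probability ≈ 0.5221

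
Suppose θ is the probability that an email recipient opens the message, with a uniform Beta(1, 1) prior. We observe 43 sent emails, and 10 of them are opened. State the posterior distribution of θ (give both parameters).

Posterior: Beta(11, 34)

Observing 10 successes and 33 failures updates Beta(1, 1) by adding the success and failure counts to the two shape parameters: α = 1+10 = 11, β = 1+33 = 34.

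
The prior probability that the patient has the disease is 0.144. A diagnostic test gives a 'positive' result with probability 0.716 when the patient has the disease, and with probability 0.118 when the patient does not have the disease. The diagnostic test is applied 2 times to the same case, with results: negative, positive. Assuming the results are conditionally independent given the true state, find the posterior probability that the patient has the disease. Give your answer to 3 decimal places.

Posterior P(H) ≈ 0.247

Let H be the event that the patient has the disease; start with P(H) = 0.144. P('positive'|H) = 0.716, P('positive'|¬H) = 0.118.
Update on result 1 ('negative'): P(H) ← 0.284·0.1440 / (0.284·0.1440 + 0.882·0.8560) = 0.040896/0.79589 = 0.0514.
Update on result 2 ('positive'): P(H) ← 0.716·0.0514 / (0.716·0.0514 + 0.118·0.9486) = 0.036791/0.14873 = 0.2474.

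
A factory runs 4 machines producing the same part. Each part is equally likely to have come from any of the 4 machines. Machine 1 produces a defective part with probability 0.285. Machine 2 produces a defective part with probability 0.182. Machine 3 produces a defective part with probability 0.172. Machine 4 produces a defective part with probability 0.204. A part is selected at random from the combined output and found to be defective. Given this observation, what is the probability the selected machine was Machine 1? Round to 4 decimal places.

Tabulate prior·likelihood by source: [1] prior 0.25, lik 0.285, product 0.07125; [2] prior 0.25, lik 0.182, product 0.04550; [3] prior 0.25, lik 0.172, product 0.04300; [4] prior 0.25, lik 0.204, product 0.05100.
Normalizing constant = 0.21075; the posterior for Machine 1 is its product over the sum, 0.07125/0.21075 = 0.3381.

Posterior probability ≈ 0.3381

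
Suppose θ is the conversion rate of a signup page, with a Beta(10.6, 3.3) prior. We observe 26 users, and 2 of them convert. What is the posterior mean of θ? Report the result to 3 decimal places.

The binomial likelihood is conjugate to the Beta prior: with 2 successes and 24 failures, the posterior is Beta(10.6+2, 3.3+24) = Beta(12.6, 27.3).
Posterior mean = α/(α+β) = 12.6/39.9 = 0.316.

Posterior mean ≈ 0.316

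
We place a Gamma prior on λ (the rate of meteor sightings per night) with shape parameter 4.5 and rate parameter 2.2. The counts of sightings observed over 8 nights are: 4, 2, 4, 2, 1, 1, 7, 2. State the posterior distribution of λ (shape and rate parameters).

The Poisson likelihood adds the total count to the shape and the number of exposure periods to the rate. Here ∑xᵢ = 23 and n = 8, so shape 4.5→27.5 and rate 2.2→10.2.

Posterior: Gamma(shape=27.5, rate=10.2)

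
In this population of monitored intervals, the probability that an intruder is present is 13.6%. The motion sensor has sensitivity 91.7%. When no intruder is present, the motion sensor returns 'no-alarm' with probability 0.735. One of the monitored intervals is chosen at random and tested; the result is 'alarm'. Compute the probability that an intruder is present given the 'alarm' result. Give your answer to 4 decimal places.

P(H | E) ≈ 0.3526

Write H for 'an intruder is present'. Prior odds H:¬H = 0.136/0.864 = 0.15741. For the 'alarm' outcome, the likelihood ratio is 0.917/0.265 = 3.4604.
Posterior odds = 0.15741 × 3.4604 = 0.54469, so P(H|E) = 0.54469/(1+0.54469) = 0.3526.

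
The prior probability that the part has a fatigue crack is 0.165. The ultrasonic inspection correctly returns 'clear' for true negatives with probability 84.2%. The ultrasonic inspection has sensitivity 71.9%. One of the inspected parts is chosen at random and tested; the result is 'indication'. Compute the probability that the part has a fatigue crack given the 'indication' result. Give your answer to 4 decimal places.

Write H for 'the part has a fatigue crack'. Prior odds H:¬H = 0.165/0.835 = 0.19760. For the 'indication' outcome, the likelihood ratio is 0.719/0.158 = 4.5506.
Posterior odds = 0.19760 × 4.5506 = 0.89923, so P(H|E) = 0.89923/(1+0.89923) = 0.4735.

P(H | E) ≈ 0.4735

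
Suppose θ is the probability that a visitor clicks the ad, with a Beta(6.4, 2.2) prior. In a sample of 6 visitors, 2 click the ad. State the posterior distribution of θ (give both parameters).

Posterior: Beta(8.4, 6.2)

Observing 2 successes and 4 failures updates Beta(6.4, 2.2) by adding the success and failure counts to the two shape parameters: α = 6.4+2 = 8.4, β = 2.2+4 = 6.2.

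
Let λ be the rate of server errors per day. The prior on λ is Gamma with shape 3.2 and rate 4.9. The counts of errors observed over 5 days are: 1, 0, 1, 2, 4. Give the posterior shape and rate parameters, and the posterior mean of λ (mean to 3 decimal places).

The Poisson likelihood adds the total count to the shape and the number of exposure periods to the rate. Here ∑xᵢ = 8 and n = 5, so shape 3.2→11.2 and rate 4.9→9.9.
Posterior mean = shape/rate = 11.2/9.9 = 1.131.

Posterior: Gamma(shape=11.2, rate=9.9); mean ≈ 1.131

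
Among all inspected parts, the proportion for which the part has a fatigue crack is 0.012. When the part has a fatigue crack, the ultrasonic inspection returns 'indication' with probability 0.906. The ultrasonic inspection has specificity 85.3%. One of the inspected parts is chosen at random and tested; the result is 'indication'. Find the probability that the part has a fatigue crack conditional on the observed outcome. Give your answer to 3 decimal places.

P(H | E) ≈ 0.070

Write H for 'the part has a fatigue crack'. Prior odds H:¬H = 0.012/0.988 = 0.012146. For the 'indication' outcome, the likelihood ratio is 0.906/0.147 = 6.1633.
Posterior odds = 0.012146 × 6.1633 = 0.074857, so P(H|E) = 0.074857/(1+0.074857) = 0.070.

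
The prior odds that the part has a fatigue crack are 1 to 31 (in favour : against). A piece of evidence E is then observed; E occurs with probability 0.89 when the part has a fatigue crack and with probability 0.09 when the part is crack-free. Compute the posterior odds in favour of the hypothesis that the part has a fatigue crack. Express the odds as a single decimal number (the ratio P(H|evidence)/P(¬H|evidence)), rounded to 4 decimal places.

Prior odds = 1/31 = 0.032258.
Likelihood ratio for E = 0.89/0.09 = 9.8889.
Posterior odds = prior odds × LR = 0.31900.

Posterior odds ≈ 0.3190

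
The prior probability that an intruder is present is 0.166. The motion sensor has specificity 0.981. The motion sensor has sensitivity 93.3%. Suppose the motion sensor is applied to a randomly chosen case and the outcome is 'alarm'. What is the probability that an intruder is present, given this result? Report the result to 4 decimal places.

P(H | E) ≈ 0.9072

Let H be the event that an intruder is present. P(H) = 0.166, so P(¬H) = 0.834. With E the 'alarm' result, P(E|H) = 0.933 and P(E|¬H) = 0.019.
P(E) = 0.933·0.166 + 0.019·0.834 = 0.15488 + 0.015846 = 0.17072.
By Bayes' theorem, P(H|E) = 0.15488 / 0.17072 = 0.9072.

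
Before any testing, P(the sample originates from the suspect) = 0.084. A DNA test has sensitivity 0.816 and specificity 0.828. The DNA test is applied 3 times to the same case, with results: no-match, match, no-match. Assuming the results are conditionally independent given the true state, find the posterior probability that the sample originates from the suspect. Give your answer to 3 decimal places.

Posterior P(H) ≈ 0.021

Let H be the event that the sample originates from the suspect; start with P(H) = 0.084. P('match'|H) = 0.816, P('match'|¬H) = 0.172.
Update on result 1 ('no-match'): P(H) ← 0.184·0.0840 / (0.184·0.0840 + 0.828·0.9160) = 0.015456/0.77390 = 0.0200.
Update on result 2 ('match'): P(H) ← 0.816·0.0200 / (0.816·0.0200 + 0.172·0.9800) = 0.016297/0.18486 = 0.0882.
Update on result 3 ('no-match'): P(H) ← 0.184·0.0882 / (0.184·0.0882 + 0.828·0.9118) = 0.016221/0.77123 = 0.0210.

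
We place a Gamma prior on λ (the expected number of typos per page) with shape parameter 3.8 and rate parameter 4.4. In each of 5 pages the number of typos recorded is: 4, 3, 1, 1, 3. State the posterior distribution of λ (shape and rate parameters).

The Poisson likelihood adds the total count to the shape and the number of exposure periods to the rate. Here ∑xᵢ = 12 and n = 5, so shape 3.8→15.8 and rate 4.4→9.4.

Posterior: Gamma(shape=15.8, rate=9.4)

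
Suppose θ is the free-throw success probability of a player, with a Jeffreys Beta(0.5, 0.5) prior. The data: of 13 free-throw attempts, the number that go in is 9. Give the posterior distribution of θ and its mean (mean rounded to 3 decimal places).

Observing 9 successes and 4 failures updates Beta(0.5, 0.5) by adding the success and failure counts to the two shape parameters: α = 0.5+9 = 9.5, β = 0.5+4 = 4.5.
E[θ | data] = 9.5/(9.5+4.5) = 0.679.

Posterior: Beta(9.5, 4.5); mean ≈ 0.679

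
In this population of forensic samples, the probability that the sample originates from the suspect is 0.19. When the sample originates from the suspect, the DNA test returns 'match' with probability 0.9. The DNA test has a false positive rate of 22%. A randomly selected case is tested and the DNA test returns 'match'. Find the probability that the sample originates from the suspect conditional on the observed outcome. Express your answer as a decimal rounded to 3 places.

Let H be the event that the sample originates from the suspect. P(H) = 0.19, so P(¬H) = 0.81. With E the 'match' result, P(E|H) = 0.9 and P(E|¬H) = 0.22.
P(E) = 0.9·0.19 + 0.22·0.81 = 0.17100 + 0.17820 = 0.34920.
By Bayes' theorem, P(H|E) = 0.17100 / 0.34920 = 0.490.

P(H | E) ≈ 0.490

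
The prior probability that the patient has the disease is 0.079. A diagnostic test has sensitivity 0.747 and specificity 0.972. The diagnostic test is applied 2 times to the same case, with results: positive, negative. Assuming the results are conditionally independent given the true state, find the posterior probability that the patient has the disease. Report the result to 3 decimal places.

Posterior P(H) ≈ 0.373

Let H be the event that the patient has the disease; start with P(H) = 0.079. P('positive'|H) = 0.747, P('positive'|¬H) = 0.028.
Update on result 1 ('positive'): P(H) ← 0.747·0.0790 / (0.747·0.0790 + 0.028·0.9210) = 0.059013/0.084801 = 0.6959.
Update on result 2 ('negative'): P(H) ← 0.253·0.6959 / (0.253·0.6959 + 0.972·0.3041) = 0.17606/0.47165 = 0.3733.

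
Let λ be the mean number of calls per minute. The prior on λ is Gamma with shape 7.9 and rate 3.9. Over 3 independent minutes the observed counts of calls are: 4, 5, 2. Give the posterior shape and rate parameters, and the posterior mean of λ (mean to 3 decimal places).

The Poisson likelihood adds the total count to the shape and the number of exposure periods to the rate. Here ∑xᵢ = 11 and n = 3, so shape 7.9→18.9 and rate 3.9→6.9.
E[λ | data] = 18.9/6.9 = 2.739.

Posterior: Gamma(shape=18.9, rate=6.9); mean ≈ 2.739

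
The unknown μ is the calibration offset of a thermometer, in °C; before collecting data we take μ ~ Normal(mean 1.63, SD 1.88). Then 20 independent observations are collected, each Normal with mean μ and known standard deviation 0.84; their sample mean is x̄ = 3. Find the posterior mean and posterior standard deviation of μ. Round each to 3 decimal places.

With known σ, the Normal prior is conjugate. Weight on the data is w = (n/σ²)/(n/σ² + 1/τ₀²) = 28.3447/(28.3447+0.282933) = 0.99012.
Posterior mean = w·x̄ + (1−w)·μ₀ = 0.99012·3 + 0.0098832·1.63 = 2.986. Posterior variance = 1/(28.3447+0.282933) = 0.0349313, so SD = 0.187.

Posterior mean ≈ 2.986; posterior SD ≈ 0.187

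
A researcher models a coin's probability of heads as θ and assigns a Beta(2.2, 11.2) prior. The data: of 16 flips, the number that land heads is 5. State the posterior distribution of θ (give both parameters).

Posterior: Beta(7.2, 22.2)

Observing 5 successes and 11 failures updates Beta(2.2, 11.2) by adding the success and failure counts to the two shape parameters: α = 2.2+5 = 7.2, β = 11.2+11 = 22.2.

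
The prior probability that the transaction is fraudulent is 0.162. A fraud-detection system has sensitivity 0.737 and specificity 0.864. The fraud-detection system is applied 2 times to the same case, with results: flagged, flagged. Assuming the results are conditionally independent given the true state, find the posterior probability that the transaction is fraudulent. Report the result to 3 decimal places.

With H the event that the transaction is fraudulent, the joint likelihood of the observed sequence is P(data|H) = 0.737·0.737 = 0.54317 and P(data|¬H) = 0.136·0.136 = 0.018496.
Bayes: P(H|data) = 0.162·0.54317 / (0.162·0.54317 + 0.838·0.018496) = 0.087993/0.10349 = 0.8502.

Posterior P(H) ≈ 0.850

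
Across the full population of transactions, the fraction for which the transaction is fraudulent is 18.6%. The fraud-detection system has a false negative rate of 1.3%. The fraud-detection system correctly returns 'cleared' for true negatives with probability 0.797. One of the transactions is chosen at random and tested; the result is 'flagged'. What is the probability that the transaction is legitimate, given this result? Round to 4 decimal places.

P(¬H | E) ≈ 0.4737

Write H for 'the transaction is fraudulent'. Prior odds H:¬H = 0.186/0.814 = 0.22850. For the 'flagged' outcome, the likelihood ratio is 0.987/0.203 = 4.8621.
Posterior odds = 0.22850 × 4.8621 = 1.1110, so P(H|E) = 1.1110/(1+1.1110) = 0.5263. Then P(¬H|E) = 1 − 0.5263 = 0.4737.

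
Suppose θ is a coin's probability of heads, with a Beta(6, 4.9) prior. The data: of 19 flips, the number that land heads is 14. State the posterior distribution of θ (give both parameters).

The binomial likelihood is conjugate to the Beta prior: with 14 successes and 5 failures, the posterior is Beta(6+14, 4.9+5) = Beta(20, 9.9).

Posterior: Beta(20, 9.9)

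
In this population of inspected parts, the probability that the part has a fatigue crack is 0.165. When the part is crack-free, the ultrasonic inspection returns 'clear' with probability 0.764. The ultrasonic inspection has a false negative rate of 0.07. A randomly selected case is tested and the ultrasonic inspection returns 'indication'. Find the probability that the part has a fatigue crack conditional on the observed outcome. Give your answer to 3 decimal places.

Let H be the event that the part has a fatigue crack. P(H) = 0.165, so P(¬H) = 0.835. With E the 'indication' result, P(E|H) = 0.93 and P(E|¬H) = 0.236.
P(E) = 0.93·0.165 + 0.236·0.835 = 0.15345 + 0.19706 = 0.35051.
By Bayes' theorem, P(H|E) = 0.15345 / 0.35051 = 0.438.

P(H | E) ≈ 0.438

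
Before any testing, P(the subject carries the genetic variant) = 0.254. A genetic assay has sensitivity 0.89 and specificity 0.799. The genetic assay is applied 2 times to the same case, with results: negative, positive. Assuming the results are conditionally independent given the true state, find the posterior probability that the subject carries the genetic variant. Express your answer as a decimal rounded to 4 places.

Posterior P(H) ≈ 0.1719

With H the event that the subject carries the genetic variant, the joint likelihood of the observed sequence is P(data|H) = 0.11·0.89 = 0.097900 and P(data|¬H) = 0.799·0.201 = 0.16060.
Bayes: P(H|data) = 0.254·0.097900 / (0.254·0.097900 + 0.746·0.16060) = 0.024867/0.14467 = 0.1719.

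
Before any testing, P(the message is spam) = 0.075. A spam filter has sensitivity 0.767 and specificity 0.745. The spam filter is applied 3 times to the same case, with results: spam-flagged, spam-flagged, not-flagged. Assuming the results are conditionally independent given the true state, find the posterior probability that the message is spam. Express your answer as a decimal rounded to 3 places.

Let H be the event that the message is spam; start with P(H) = 0.075. P('spam-flagged'|H) = 0.767, P('spam-flagged'|¬H) = 0.255.
Update on result 1 ('spam-flagged'): P(H) ← 0.767·0.0750 / (0.767·0.0750 + 0.255·0.9250) = 0.057525/0.29340 = 0.1961.
Update on result 2 ('spam-flagged'): P(H) ← 0.767·0.1961 / (0.767·0.1961 + 0.255·0.8039) = 0.15038/0.35538 = 0.4231.
Update on result 3 ('not-flagged'): P(H) ← 0.233·0.4231 / (0.233·0.4231 + 0.745·0.5769) = 0.098594/0.52835 = 0.1866.

Posterior P(H) ≈ 0.187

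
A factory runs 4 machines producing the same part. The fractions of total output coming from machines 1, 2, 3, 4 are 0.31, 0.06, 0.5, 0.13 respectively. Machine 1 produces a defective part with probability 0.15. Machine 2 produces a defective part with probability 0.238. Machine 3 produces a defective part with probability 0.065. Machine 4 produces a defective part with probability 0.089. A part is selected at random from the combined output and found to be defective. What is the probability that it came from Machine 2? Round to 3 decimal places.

Tabulate prior·likelihood by source: [1] prior 0.31, lik 0.15, product 0.04650; [2] prior 0.06, lik 0.238, product 0.01428; [3] prior 0.5, lik 0.065, product 0.03250; [4] prior 0.13, lik 0.089, product 0.01157.
Normalizing constant = 0.10485; the posterior for Machine 2 is its product over the sum, 0.01428/0.10485 = 0.136.

Posterior probability ≈ 0.136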